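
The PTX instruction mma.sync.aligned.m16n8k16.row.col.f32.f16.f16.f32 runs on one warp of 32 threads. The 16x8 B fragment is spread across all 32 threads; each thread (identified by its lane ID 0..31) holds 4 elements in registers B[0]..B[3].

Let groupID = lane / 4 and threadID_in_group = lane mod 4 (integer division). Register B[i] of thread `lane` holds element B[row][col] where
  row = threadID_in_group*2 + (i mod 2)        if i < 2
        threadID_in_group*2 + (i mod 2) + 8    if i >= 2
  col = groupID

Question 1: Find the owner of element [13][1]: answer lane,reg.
6,3

c:1=>grp=1  r:13=>rB=1,tig=2,lo=1
L=1*4+2=6  i=1*2+1=3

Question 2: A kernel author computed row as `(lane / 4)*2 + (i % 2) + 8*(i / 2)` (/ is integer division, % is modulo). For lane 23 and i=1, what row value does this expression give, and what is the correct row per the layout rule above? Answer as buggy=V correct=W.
buggy=11 correct=7

`(lane / 4)*2 + (i % 2) + 8*(i / 2)`[23,1]=>11
lane 23=>23/4=5, 23 mod 4=3
i=1  r:2·3+1+0=>7  c:5
row: 11 vs 7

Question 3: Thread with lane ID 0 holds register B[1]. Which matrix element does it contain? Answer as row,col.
1,0

lane 0->0/4=0, 0 mod 4=0
i=1  r:2·0+1+0->1  c:0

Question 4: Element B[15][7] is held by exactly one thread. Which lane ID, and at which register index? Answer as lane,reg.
31,3

c=7->g=7  r=15->rb=1,t=3,b0=1
L=7*4+3=31  i=1*2+1=3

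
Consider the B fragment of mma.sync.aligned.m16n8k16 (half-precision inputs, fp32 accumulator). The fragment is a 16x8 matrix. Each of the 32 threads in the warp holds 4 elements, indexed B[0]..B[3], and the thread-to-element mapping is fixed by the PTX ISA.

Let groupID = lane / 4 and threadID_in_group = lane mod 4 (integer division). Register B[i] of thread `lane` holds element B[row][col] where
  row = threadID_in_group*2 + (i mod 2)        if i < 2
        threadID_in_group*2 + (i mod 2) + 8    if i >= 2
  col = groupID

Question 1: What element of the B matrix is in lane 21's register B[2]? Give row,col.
lane 21: G=5 (21/4), T=1 (21%4)
i=2: r=1*2+0+8=10, c=G=5

10,5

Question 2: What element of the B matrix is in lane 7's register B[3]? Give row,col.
15,1

lane 7=>7/4=1, 7 mod 4=3
i=3  r:2·3+1+8=>15  c:1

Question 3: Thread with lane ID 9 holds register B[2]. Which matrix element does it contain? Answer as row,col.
L=9=>grp=9>>2=2, tig=9&3=1
[2]=>row 1·2+0+8=10  col grp=2

10,2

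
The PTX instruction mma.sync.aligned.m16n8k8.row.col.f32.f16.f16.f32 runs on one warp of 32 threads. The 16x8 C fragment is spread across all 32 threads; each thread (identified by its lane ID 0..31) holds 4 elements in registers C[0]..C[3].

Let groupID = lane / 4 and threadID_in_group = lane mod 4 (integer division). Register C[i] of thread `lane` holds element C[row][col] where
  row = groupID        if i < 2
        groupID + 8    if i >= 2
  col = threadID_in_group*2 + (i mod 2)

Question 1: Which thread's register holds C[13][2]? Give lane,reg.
r=13⇒gr=5,Rb=1  c=2⇒th=1,odd=0
L=5*4+1=21  i=1*2+0=2

21,2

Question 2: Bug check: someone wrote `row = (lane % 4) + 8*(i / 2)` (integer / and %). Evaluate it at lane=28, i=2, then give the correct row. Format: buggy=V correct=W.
`(lane % 4) + 8*(i / 2)`[28,2]=>8
28: grp=7,tig=0
[2] (7+8,0*2+0) = (15,0)
row: 8 vs 15

buggy=8 correct=15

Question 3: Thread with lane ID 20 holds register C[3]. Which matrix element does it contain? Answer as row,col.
13,1

lane 20: g=5 (20/4), t=0 (20%4)
i=3: r=5+8=13, c=0*2+1=1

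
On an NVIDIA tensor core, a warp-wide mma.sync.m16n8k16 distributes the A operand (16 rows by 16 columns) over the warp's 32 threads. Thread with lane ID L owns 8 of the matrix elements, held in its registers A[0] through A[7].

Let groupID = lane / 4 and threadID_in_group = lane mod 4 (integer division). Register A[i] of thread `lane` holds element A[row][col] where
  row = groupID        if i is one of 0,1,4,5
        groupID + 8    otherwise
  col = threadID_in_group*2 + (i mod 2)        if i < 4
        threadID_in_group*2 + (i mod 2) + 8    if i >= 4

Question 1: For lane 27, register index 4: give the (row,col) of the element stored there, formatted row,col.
6,14

lane 27: gid=6 (27/4), tid=3 (27%4)
i=4: r=6+0=6, c=3*2+0+8=14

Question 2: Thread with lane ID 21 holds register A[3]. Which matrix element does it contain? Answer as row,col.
lane 21→21/4=5, 21 mod 4=1
i=3  r:5+8→13  c:2·1+1+0→3

13,3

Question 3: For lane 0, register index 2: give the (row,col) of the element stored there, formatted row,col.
8,0

lane 0->0/4=0, 0 mod 4=0
i=2  r:0+8->8  c:2·0+0+0->0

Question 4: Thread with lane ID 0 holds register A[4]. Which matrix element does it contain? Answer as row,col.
0: g=0,t=0
[4] (0+0,0*2+0+8) = (0,8)

0,8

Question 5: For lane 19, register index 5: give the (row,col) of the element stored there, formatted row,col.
4,15

lane 19->19/4=4, 19 mod 4=3
i=5  r:4+0->4  c:2·3+1+8->15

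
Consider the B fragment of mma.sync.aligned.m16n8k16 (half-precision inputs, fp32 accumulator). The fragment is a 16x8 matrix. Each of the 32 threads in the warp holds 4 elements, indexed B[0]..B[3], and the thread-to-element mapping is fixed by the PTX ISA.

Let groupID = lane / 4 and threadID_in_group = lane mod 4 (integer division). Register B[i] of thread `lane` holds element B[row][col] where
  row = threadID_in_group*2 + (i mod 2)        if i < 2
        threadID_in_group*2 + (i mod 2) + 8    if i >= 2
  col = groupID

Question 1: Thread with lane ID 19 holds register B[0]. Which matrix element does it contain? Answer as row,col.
L=19=>grp=19>>2=4, tig=19&3=3
[0]=>row 3·2+0+0=6  col grp=4

6,4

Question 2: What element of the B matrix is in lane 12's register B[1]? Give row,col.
lane 12->12/4=3, 12 mod 4=0
i=1  r:2·0+1+0->1  c:3

1,3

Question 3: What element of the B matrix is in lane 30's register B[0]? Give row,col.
30: gid=7,tid=2
[0] (2*2+0+0,7) = (4,7)

4,7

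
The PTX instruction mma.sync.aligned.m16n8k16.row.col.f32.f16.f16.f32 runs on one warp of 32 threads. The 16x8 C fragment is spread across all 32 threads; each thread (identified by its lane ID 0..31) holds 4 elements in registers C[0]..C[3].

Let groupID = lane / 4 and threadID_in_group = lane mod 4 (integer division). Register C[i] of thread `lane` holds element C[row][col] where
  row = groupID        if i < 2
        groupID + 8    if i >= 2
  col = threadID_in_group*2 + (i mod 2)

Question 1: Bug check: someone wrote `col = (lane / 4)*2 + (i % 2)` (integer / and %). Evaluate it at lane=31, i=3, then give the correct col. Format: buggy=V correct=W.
buggy=15 correct=7

`(lane / 4)*2 + (i % 2)`[31,3]->15
31: gid=7,tid=3
[3] (7+8,3*2+1) = (15,7)
col: 15 vs 7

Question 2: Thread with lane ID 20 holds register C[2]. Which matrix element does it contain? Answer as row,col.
lane 20→20/4=5, 20 mod 4=0
i=2  r:5+8→13  c:2·0+0→0

13,0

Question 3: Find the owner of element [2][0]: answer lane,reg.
r=2⇒gr=2,Rb=0  c=0⇒th=0,odd=0
L=2*4+0=8  i=0*2+0=0

8,0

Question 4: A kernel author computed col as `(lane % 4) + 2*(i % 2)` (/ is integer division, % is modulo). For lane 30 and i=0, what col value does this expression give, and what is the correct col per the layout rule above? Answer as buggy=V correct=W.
buggy=2 correct=4

`(lane % 4) + 2*(i % 2)`[30,0]→2
lane 30→30/4=7, 30 mod 4=2
i=0  r:7+0→7  c:2·2+0→4
col: 2 vs 4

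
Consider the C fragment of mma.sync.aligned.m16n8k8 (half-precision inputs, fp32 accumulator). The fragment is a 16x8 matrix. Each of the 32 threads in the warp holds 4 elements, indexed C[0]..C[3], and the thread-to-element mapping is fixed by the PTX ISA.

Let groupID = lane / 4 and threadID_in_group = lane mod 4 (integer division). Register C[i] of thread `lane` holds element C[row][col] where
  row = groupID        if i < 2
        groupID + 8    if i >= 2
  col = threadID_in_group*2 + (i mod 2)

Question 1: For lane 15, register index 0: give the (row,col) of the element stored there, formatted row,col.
3,6

lane 15->15/4=3, 15 mod 4=3
i=0  r:3+0->3  c:2·3+0->6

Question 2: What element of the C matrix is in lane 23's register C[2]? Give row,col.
13,6

lane 23: gid=5 (23/4), tid=3 (23%4)
i=2: r=5+8=13, c=3*2+0=6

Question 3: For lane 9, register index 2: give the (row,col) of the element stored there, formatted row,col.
10,2

L=9⇒gr=9>>2=2, th=9&3=1
[2]⇒row 2+8=10  col 1·2+0=2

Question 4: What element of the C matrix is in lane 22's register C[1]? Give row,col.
lane 22: gr=5 (22/4), th=2 (22%4)
i=1: r=5+0=5, c=2*2+1=5

5,5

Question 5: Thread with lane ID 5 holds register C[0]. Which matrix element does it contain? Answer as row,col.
1,2

lane 5->5/4=1, 5 mod 4=1
i=0  r:1+0->1  c:2·1+0->2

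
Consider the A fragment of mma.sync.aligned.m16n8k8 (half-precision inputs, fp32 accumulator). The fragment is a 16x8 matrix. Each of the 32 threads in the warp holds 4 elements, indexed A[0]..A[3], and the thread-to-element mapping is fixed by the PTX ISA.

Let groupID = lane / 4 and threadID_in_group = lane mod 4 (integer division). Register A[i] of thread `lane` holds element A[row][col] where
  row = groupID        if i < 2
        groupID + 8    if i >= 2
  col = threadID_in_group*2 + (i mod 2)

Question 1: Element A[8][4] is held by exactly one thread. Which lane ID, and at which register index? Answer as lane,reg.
r=8→G=0,rhi=1  c=4→T=2,p=0
L=0*4+2=2  i=1*2+0=2

2,2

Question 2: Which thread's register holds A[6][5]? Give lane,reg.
26,1

r=6->g=6,rb=0  c=5->t=2,b0=1
L=6*4+2=26  i=0*2+1=1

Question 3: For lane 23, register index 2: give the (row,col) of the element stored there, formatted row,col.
13,6

lane 23->23/4=5, 23 mod 4=3
i=2  r:5+8->13  c:2·3+0->6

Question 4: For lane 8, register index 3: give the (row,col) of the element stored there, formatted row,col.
10,1

lane 8: g=2 (8/4), t=0 (8%4)
i=3: r=2+8=10, c=0*2+1=1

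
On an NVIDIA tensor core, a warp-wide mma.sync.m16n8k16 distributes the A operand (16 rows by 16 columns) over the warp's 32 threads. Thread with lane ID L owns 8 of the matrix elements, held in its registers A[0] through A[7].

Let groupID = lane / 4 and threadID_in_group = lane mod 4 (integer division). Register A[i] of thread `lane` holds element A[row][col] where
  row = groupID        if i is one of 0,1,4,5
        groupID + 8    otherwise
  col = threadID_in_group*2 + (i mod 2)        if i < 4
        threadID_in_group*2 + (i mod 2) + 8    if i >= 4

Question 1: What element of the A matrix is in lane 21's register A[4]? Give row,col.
L=21→G=21>>2=5, T=21&3=1
[4]→row 5+0=5  col 1·2+0+8=10

5,10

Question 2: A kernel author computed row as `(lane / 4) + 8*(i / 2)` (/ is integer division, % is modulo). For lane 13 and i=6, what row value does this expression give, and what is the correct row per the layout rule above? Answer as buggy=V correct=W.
`(lane / 4) + 8*(i / 2)`[13,6]->27
13: g=3,t=1
[6] (3+8,1*2+0+8) = (11,10)
row: 27 vs 11

buggy=27 correct=11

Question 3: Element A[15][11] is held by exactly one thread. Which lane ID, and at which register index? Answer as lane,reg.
r=15->g=7,rb=1  c=11->cb=1,t=1,b0=1
L=7*4+1=29  i=1*4+1*2+1=7

29,7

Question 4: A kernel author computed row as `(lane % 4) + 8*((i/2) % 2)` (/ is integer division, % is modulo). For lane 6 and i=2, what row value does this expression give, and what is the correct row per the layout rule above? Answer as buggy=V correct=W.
buggy=10 correct=9

`(lane % 4) + 8*((i/2) % 2)`[6,2]⇒10
lane 6: gr=1 (6/4), th=2 (6%4)
i=2: r=1+8=9, c=2*2+0+0=4
row: 10 vs 9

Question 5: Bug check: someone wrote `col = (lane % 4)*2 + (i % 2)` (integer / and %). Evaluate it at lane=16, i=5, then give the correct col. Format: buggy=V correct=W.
buggy=1 correct=9

`(lane % 4)*2 + (i % 2)`[16,5]=>1
16: grp=4,tig=0
[5] (4+0,0*2+1+8) = (4,9)
col: 1 vs 9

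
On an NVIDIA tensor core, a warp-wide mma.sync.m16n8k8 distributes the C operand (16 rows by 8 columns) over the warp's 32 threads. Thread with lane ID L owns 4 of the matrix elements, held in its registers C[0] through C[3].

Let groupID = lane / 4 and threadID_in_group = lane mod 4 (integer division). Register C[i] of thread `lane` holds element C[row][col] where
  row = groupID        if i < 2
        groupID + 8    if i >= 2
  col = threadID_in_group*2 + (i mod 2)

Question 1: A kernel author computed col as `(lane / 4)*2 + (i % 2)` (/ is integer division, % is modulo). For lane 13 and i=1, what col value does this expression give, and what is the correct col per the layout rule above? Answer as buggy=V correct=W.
`(lane / 4)*2 + (i % 2)`[13,1]⇒7
lane 13⇒13/4=3, 13 mod 4=1
i=1  r:3+0⇒3  c:2·1+1⇒3
col: 7 vs 3

buggy=7 correct=3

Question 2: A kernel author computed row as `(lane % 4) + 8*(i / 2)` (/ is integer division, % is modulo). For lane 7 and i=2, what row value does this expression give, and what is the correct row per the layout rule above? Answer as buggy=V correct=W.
`(lane % 4) + 8*(i / 2)`[7,2]->11
L=7->g=7>>2=1, t=7&3=3
[2]->row 1+8=9  col 3·2+0=6
row: 11 vs 9

buggy=11 correct=9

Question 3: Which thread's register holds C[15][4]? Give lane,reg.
r=15->g=7,rb=1  c=4->t=2,b0=0
L=7*4+2=30  i=1*2+0=2

30,2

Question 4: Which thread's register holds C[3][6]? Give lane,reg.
r=3→G=3,rhi=0  c=6→T=3,p=0
L=3*4+3=15  i=0*2+0=0

15,0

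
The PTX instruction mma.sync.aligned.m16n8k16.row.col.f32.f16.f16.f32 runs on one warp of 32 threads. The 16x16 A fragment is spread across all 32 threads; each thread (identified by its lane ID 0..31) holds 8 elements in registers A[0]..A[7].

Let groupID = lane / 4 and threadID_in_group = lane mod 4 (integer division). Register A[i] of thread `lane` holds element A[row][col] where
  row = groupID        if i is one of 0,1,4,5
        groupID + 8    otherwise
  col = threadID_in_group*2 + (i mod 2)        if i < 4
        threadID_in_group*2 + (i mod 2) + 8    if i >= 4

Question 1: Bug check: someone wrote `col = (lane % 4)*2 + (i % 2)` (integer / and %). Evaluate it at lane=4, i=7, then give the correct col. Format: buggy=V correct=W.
`(lane % 4)*2 + (i % 2)`[4,7]→1
L=4→G=4>>2=1, T=4&3=0
[7]→row 1+8=9  col 0·2+1+8=9
col: 1 vs 9

buggy=1 correct=9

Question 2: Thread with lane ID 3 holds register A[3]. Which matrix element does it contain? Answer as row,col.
8,7

3: g=0,t=3
[3] (0+8,3*2+1+0) = (8,7)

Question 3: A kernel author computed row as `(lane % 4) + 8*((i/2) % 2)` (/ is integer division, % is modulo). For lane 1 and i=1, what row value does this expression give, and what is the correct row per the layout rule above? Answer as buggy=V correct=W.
buggy=1 correct=0

`(lane % 4) + 8*((i/2) % 2)`[1,1]=>1
1: grp=0,tig=1
[1] (0+0,1*2+1+0) = (0,3)
row: 1 vs 0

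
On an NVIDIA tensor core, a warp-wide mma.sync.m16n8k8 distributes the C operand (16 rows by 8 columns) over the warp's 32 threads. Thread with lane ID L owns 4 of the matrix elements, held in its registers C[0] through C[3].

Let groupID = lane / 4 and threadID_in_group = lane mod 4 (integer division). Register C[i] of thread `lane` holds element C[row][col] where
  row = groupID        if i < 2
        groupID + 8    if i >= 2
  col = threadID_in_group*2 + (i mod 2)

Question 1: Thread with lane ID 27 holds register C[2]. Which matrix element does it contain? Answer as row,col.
14,6

L=27=>grp=27>>2=6, tig=27&3=3
[2]=>row 6+8=14  col 3·2+0=6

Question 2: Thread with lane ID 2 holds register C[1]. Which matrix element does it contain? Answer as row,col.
lane 2: G=0 (2/4), T=2 (2%4)
i=1: r=0+0=0, c=2*2+1=5

0,5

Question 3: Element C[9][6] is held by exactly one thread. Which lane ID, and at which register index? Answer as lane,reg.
r=9→G=1,rhi=1  c=6→T=3,p=0
L=1*4+3=7  i=1*2+0=2

7,2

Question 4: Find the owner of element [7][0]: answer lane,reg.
r=7⇒gr=7,Rb=0  c=0⇒th=0,odd=0
L=7*4+0=28  i=0*2+0=0

28,0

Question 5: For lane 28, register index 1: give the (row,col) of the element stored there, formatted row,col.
7,1

L=28=>grp=28>>2=7, tig=28&3=0
[1]=>row 7+0=7  col 0·2+1=1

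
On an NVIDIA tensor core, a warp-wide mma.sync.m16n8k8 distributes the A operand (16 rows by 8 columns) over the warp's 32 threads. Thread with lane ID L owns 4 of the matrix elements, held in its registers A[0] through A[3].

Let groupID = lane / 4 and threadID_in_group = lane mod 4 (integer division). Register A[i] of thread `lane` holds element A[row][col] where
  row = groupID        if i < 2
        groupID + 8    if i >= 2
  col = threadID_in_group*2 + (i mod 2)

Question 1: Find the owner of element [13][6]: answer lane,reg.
r=13->g=5,rb=1  c=6->t=3,b0=0
L=5*4+3=23  i=1*2+0=2

23,2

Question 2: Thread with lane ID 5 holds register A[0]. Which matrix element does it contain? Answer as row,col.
1,2

L=5→G=5>>2=1, T=5&3=1
[0]→row 1+0=1  col 1·2+0=2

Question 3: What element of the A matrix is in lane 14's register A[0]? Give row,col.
L=14->g=14>>2=3, t=14&3=2
[0]->row 3+0=3  col 2·2+0=4

3,4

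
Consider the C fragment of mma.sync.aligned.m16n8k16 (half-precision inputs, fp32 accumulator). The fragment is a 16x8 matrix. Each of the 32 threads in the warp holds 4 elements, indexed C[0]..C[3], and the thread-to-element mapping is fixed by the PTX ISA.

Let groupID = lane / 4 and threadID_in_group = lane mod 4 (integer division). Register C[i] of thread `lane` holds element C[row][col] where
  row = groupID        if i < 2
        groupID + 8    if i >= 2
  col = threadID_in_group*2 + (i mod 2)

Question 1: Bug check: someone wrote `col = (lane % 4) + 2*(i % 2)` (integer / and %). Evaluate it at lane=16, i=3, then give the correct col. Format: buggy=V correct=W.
buggy=2 correct=1

`(lane % 4) + 2*(i % 2)`[16,3]=>2
lane 16: grp=4 (16/4), tig=0 (16%4)
i=3: r=4+8=12, c=0*2+1=1
col: 2 vs 1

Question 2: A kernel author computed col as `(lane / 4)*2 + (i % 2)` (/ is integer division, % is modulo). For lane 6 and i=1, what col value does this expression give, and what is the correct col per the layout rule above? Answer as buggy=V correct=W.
`(lane / 4)*2 + (i % 2)`[6,1]→3
lane 6: G=1 (6/4), T=2 (6%4)
i=1: r=1+0=1, c=2*2+1=5
col: 3 vs 5

buggy=3 correct=5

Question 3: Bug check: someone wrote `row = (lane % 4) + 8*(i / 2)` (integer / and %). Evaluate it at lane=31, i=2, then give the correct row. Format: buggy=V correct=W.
buggy=11 correct=15

`(lane % 4) + 8*(i / 2)`[31,2]→11
L=31→G=31>>2=7, T=31&3=3
[2]→row 7+8=15  col 3·2+0=6
row: 11 vs 15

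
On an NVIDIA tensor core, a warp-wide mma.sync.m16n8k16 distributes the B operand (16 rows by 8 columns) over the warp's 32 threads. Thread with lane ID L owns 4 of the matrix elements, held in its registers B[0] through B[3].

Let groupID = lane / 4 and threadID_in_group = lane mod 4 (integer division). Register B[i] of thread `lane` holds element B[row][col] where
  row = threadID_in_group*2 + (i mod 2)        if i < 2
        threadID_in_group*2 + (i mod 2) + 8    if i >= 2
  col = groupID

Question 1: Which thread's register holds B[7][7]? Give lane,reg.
31,1

c=7⇒gr=7  r=7⇒Rb=0,th=3,odd=1
L=7*4+3=31  i=0*2+1=1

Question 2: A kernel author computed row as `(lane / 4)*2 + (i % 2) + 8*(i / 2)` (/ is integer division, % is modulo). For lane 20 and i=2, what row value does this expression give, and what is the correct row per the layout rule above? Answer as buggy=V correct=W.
`(lane / 4)*2 + (i % 2) + 8*(i / 2)`[20,2]⇒18
L=20⇒gr=20>>2=5, th=20&3=0
[2]⇒row 0·2+0+8=8  col gr=5
row: 18 vs 8

buggy=18 correct=8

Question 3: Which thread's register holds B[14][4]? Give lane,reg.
c: 4->gid=4  r: 14->r8=1,tid=3,i&1=0
L=4*4+3=19  i=1*2+0=2

19,2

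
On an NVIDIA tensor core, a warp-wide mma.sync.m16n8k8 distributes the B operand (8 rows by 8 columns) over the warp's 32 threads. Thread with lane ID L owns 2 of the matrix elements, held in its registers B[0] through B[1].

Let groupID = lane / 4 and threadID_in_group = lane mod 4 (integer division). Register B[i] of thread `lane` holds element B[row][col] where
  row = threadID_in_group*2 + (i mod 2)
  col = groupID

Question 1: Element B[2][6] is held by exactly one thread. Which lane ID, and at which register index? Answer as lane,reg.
25,0

c=6->g=6  r=2->t=1,b0=0
L=6*4+1=25  i=0=0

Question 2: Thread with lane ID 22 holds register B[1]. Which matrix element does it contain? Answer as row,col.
22: gid=5,tid=2
[1] (2*2+1,5) = (5,5)

5,5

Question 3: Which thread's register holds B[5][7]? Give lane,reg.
c: 7->gid=7  r: 5->tid=2,i&1=1
L=7*4+2=30  i=1=1

30,1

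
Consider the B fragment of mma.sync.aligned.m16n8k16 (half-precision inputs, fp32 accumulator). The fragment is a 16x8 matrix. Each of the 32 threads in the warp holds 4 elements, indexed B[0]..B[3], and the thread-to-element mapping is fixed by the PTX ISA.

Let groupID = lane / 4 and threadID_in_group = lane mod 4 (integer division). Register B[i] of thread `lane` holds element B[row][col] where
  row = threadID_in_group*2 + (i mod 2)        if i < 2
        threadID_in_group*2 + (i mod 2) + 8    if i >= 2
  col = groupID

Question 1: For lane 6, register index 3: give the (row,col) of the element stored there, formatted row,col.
lane 6→6/4=1, 6 mod 4=2
i=3  r:2·2+1+8→13  c:1

13,1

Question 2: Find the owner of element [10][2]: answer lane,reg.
9,2

c=2⇒gr=2  r=10⇒Rb=1,th=1,odd=0
L=2*4+1=9  i=1*2+0=2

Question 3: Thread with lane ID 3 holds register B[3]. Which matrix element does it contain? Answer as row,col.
15,0

L=3→G=3>>2=0, T=3&3=3
[3]→row 3·2+1+8=15  col G=0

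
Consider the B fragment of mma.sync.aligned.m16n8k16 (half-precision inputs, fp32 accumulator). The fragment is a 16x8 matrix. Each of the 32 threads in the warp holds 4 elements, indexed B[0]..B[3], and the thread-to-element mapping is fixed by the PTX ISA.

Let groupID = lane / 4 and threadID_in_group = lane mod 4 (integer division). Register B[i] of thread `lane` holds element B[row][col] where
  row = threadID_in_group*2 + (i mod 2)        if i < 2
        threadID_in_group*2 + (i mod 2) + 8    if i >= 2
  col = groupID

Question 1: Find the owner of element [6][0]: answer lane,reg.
c=0⇒gr=0  r=6⇒Rb=0,th=3,odd=0
L=0*4+3=3  i=0*2+0=0

3,0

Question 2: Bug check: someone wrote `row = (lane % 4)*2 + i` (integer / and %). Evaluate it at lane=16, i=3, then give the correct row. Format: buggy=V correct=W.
`(lane % 4)*2 + i`[16,3]→3
16: G=4,T=0
[3] (0*2+1+8,4) = (9,4)
row: 3 vs 9

buggy=3 correct=9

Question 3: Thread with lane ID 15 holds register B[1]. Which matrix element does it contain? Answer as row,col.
L=15=>grp=15>>2=3, tig=15&3=3
[1]=>row 3·2+1+0=7  col grp=3

7,3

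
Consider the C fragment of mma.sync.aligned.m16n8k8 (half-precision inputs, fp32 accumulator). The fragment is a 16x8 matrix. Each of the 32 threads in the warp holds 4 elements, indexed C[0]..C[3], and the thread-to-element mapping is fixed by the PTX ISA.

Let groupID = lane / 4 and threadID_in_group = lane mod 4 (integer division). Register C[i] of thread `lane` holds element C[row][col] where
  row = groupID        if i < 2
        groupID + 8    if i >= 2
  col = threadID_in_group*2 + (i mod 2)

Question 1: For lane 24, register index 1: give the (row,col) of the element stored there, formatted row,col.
L=24->gid=24>>2=6, tid=24&3=0
[1]->row 6+0=6  col 0·2+1=1

6,1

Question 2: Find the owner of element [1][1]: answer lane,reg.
r=1->g=1,rb=0  c=1->t=0,b0=1
L=1*4+0=4  i=0*2+1=1

4,1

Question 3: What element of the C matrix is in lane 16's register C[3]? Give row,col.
12,1

lane 16=>16/4=4, 16 mod 4=0
i=3  r:4+8=>12  c:2·0+1=>1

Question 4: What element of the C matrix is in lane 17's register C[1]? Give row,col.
lane 17->17/4=4, 17 mod 4=1
i=1  r:4+0->4  c:2·1+1->3

4,3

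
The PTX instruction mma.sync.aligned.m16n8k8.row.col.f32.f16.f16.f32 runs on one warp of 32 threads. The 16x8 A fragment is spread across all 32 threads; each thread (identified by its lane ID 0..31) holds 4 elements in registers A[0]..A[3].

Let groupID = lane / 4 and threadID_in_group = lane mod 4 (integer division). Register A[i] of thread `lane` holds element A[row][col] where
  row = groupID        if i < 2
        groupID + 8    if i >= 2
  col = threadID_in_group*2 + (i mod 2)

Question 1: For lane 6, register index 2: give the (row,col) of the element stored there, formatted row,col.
lane 6: G=1 (6/4), T=2 (6%4)
i=2: r=1+8=9, c=2*2+0=4

9,4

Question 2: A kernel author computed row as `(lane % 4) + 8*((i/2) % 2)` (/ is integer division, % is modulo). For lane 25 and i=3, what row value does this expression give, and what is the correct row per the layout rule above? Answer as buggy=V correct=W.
buggy=9 correct=14

`(lane % 4) + 8*((i/2) % 2)`[25,3]->9
lane 25->25/4=6, 25 mod 4=1
i=3  r:6+8->14  c:2·1+1->3
row: 9 vs 14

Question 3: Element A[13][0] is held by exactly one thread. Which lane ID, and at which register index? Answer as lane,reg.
20,2

r=13→G=5,rhi=1  c=0→T=0,p=0
L=5*4+0=20  i=1*2+0=2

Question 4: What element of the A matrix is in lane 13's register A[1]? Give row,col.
L=13→G=13>>2=3, T=13&3=1
[1]→row 3+0=3  col 1·2+1=3

3,3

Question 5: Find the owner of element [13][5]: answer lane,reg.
r=13→G=5,rhi=1  c=5→T=2,p=1
L=5*4+2=22  i=1*2+1=3

22,3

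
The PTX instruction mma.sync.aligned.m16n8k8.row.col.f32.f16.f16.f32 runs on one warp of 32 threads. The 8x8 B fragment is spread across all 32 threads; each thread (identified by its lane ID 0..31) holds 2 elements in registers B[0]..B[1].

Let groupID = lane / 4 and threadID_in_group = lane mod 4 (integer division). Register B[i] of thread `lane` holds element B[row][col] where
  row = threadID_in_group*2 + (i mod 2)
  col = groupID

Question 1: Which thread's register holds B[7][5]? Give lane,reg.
c=5->g=5  r=7->t=3,b0=1
L=5*4+3=23  i=1=1

23,1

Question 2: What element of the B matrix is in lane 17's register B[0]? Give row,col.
2,4

lane 17: gid=4 (17/4), tid=1 (17%4)
i=0: r=1*2+0=2, c=gid=4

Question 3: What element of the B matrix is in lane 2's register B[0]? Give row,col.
4,0

lane 2: grp=0 (2/4), tig=2 (2%4)
i=0: r=2*2+0=4, c=grp=0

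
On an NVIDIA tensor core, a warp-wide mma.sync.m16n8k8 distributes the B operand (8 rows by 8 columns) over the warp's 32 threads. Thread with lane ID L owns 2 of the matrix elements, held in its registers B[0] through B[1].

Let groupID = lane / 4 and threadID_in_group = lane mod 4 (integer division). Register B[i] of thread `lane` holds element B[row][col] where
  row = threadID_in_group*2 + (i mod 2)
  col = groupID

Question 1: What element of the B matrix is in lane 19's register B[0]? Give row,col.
19: gid=4,tid=3
[0] (3*2+0,4) = (6,4)

6,4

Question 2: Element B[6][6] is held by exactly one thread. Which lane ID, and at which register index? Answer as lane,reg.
27,0

c: 6->gid=6  r: 6->tid=3,i&1=0
L=6*4+3=27  i=0=0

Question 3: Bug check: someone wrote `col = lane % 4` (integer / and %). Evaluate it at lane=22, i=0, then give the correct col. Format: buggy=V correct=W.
buggy=2 correct=5

`lane % 4`[22,0]=>2
22: grp=5,tig=2
[0] (2*2+0,5) = (4,5)
col: 2 vs 5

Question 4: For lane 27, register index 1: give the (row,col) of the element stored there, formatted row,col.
lane 27: grp=6 (27/4), tig=3 (27%4)
i=1: r=3*2+1=7, c=grp=6

7,6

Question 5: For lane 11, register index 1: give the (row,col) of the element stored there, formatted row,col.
lane 11: grp=2 (11/4), tig=3 (11%4)
i=1: r=3*2+1=7, c=grp=2

7,2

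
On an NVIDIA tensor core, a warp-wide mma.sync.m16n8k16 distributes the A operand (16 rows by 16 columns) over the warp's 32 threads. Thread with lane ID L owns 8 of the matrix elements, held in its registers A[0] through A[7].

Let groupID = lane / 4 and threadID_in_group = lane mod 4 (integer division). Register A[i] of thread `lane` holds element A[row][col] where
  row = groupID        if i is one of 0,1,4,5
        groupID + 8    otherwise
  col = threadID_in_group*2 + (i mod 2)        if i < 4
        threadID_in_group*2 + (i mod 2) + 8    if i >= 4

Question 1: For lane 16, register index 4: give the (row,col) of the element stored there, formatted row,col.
4,8

lane 16: gid=4 (16/4), tid=0 (16%4)
i=4: r=4+0=4, c=0*2+0+8=8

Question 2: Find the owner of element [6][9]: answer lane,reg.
24,5

r=6→G=6,rhi=0  c=9→chi=1,T=0,p=1
L=6*4+0=24  i=1*4+0*2+1=5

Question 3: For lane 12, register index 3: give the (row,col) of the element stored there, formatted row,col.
lane 12->12/4=3, 12 mod 4=0
i=3  r:3+8->11  c:2·0+1+0->1

11,1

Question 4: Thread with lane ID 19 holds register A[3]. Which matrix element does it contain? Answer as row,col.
12,7

lane 19->19/4=4, 19 mod 4=3
i=3  r:4+8->12  c:2·3+1+0->7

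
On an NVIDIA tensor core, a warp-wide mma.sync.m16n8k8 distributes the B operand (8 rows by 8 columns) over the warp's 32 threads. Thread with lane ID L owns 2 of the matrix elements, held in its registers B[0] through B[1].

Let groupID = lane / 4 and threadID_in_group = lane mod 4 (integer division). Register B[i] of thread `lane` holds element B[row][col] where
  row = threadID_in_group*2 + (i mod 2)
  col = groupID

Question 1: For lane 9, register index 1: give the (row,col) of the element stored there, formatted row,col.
L=9=>grp=9>>2=2, tig=9&3=1
[1]=>row 1·2+1=3  col grp=2

3,2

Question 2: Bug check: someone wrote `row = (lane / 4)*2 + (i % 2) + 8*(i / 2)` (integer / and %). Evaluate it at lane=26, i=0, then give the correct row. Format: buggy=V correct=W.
`(lane / 4)*2 + (i % 2) + 8*(i / 2)`[26,0]->12
26: g=6,t=2
[0] (2*2+0,6) = (4,6)
row: 12 vs 4

buggy=12 correct=4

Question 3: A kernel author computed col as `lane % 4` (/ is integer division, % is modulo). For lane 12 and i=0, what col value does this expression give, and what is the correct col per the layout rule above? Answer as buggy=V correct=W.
`lane % 4`[12,0]→0
12: G=3,T=0
[0] (0*2+0,3) = (0,3)
col: 0 vs 3

buggy=0 correct=3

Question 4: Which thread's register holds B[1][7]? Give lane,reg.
28,1

c=7→G=7  r=1→T=0,p=1
L=7*4+0=28  i=1=1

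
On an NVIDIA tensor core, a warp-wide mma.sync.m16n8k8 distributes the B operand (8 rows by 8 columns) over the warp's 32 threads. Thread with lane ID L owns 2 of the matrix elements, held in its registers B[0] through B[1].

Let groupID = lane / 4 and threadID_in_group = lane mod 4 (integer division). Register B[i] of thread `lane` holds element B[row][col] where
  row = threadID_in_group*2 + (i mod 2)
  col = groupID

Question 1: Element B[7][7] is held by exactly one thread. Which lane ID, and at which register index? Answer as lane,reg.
31,1

c=7->g=7  r=7->t=3,b0=1
L=7*4+3=31  i=1=1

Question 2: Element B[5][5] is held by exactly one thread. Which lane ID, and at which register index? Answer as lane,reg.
22,1

c=5⇒gr=5  r=5⇒th=2,odd=1
L=5*4+2=22  i=1=1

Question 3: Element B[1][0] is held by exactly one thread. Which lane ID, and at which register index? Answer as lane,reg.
0,1

c=0->g=0  r=1->t=0,b0=1
L=0*4+0=0  i=1=1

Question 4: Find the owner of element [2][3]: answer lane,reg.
13,0

c=3->g=3  r=2->t=1,b0=0
L=3*4+1=13  i=0=0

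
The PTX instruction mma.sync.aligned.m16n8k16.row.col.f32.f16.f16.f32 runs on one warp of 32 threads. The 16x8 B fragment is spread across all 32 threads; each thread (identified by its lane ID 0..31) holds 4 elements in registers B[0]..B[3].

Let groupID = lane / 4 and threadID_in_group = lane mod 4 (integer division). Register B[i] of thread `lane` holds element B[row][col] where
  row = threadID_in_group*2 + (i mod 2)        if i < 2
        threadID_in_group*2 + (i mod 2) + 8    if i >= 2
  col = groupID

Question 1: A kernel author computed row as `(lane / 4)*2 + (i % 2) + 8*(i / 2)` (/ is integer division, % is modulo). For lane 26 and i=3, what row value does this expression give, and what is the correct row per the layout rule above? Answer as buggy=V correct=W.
buggy=21 correct=13

`(lane / 4)*2 + (i % 2) + 8*(i / 2)`[26,3]->21
lane 26: gid=6 (26/4), tid=2 (26%4)
i=3: r=2*2+1+8=13, c=gid=6
row: 21 vs 13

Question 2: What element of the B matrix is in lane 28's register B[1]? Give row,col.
1,7

lane 28: G=7 (28/4), T=0 (28%4)
i=1: r=0*2+1+0=1, c=G=7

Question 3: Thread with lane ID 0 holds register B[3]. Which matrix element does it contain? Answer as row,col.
L=0⇒gr=0>>2=0, th=0&3=0
[3]⇒row 0·2+1+8=9  col gr=0

9,0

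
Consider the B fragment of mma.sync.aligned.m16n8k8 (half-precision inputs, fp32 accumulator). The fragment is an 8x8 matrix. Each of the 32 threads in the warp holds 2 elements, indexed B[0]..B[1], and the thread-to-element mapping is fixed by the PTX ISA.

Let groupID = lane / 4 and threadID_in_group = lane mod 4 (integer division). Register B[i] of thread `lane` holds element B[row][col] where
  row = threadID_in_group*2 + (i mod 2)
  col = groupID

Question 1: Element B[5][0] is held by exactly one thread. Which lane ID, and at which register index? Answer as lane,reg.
c:0=>grp=0  r:5=>tig=2,lo=1
L=0*4+2=2  i=1=1

2,1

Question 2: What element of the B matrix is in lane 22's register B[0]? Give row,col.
22: g=5,t=2
[0] (2*2+0,5) = (4,5)

4,5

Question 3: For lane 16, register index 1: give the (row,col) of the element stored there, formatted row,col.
1,4

lane 16: grp=4 (16/4), tig=0 (16%4)
i=1: r=0*2+1=1, c=grp=4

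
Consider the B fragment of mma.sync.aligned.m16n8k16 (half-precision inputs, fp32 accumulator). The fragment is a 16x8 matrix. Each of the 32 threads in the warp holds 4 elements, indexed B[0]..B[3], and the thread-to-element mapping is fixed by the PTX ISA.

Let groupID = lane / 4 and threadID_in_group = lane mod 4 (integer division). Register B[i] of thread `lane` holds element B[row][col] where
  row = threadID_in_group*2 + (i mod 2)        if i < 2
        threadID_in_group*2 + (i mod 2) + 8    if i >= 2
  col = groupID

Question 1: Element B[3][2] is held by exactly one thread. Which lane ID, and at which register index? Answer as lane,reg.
9,1

c=2→G=2  r=3→rhi=0,T=1,p=1
L=2*4+1=9  i=0*2+1=1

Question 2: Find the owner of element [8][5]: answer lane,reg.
c=5⇒gr=5  r=8⇒Rb=1,th=0,odd=0
L=5*4+0=20  i=1*2+0=2

20,2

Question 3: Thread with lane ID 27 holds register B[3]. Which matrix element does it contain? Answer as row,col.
15,6

L=27→G=27>>2=6, T=27&3=3
[3]→row 3·2+1+8=15  col G=6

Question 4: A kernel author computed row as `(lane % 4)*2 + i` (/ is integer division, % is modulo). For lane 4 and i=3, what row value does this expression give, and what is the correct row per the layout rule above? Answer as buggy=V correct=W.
buggy=3 correct=9

`(lane % 4)*2 + i`[4,3]->3
4: g=1,t=0
[3] (0*2+1+8,1) = (9,1)
row: 3 vs 9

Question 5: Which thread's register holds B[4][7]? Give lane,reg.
c=7→G=7  r=4→rhi=0,T=2,p=0
L=7*4+2=30  i=0*2+0=0

30,0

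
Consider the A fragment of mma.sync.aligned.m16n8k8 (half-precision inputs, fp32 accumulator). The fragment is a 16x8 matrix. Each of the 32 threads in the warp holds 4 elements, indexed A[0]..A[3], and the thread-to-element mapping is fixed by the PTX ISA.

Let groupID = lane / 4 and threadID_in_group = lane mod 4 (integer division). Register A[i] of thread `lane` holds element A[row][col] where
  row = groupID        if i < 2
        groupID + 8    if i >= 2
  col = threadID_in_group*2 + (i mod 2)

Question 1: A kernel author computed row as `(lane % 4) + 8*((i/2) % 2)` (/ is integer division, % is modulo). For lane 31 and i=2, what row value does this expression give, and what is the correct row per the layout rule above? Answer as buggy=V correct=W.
`(lane % 4) + 8*((i/2) % 2)`[31,2]→11
lane 31: G=7 (31/4), T=3 (31%4)
i=2: r=7+8=15, c=3*2+0=6
row: 11 vs 15

buggy=11 correct=15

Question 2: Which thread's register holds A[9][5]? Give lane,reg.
6,3

r=9->g=1,rb=1  c=5->t=2,b0=1
L=1*4+2=6  i=1*2+1=3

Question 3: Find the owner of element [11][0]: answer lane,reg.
r:11=>grp=3,rB=1  c:0=>tig=0,lo=0
L=3*4+0=12  i=1*2+0=2

12,2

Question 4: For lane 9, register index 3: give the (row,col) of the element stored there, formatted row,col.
10,3

lane 9: G=2 (9/4), T=1 (9%4)
i=3: r=2+8=10, c=1*2+1=3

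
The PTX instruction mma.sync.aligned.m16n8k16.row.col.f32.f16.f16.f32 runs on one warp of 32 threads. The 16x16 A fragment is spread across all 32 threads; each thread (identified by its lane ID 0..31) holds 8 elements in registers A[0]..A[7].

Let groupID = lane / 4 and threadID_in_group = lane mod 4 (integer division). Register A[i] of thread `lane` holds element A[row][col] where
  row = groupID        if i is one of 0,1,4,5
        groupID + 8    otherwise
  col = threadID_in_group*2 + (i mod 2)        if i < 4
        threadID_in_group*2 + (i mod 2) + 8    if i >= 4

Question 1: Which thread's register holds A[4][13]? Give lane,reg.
r:4=>grp=4,rB=0  c:13=>cB=1,tig=2,lo=1
L=4*4+2=18  i=1*4+0*2+1=5

18,5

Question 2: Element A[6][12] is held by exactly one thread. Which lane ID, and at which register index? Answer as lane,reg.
26,4

r: 6->gid=6,r8=0  c: 12->c8=1,tid=2,i&1=0
L=6*4+2=26  i=1*4+0*2+0=4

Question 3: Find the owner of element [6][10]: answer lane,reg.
r: 6->gid=6,r8=0  c: 10->c8=1,tid=1,i&1=0
L=6*4+1=25  i=1*4+0*2+0=4

25,4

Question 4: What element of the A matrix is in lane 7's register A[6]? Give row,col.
9,14

7: G=1,T=3
[6] (1+8,3*2+0+8) = (9,14)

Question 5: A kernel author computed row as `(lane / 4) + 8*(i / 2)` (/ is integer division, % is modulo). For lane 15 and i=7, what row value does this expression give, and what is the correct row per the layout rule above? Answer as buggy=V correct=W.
buggy=27 correct=11

`(lane / 4) + 8*(i / 2)`[15,7]⇒27
15: gr=3,th=3
[7] (3+8,3*2+1+8) = (11,15)
row: 27 vs 11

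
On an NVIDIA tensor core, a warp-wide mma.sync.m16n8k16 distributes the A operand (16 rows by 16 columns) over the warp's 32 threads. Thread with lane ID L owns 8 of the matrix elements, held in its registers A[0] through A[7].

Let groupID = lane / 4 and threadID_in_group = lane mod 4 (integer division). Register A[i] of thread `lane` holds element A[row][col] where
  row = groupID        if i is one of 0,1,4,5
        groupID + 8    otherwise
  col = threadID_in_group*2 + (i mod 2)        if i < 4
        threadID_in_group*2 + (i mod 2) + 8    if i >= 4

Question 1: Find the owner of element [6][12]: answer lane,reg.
r: 6->gid=6,r8=0  c: 12->c8=1,tid=2,i&1=0
L=6*4+2=26  i=1*4+0*2+0=4

26,4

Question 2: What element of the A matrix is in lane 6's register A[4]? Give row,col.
1,12

6: gr=1,th=2
[4] (1+0,2*2+0+8) = (1,12)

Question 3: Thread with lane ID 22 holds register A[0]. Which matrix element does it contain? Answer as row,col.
5,4

lane 22->22/4=5, 22 mod 4=2
i=0  r:5+0->5  c:2·2+0+0->4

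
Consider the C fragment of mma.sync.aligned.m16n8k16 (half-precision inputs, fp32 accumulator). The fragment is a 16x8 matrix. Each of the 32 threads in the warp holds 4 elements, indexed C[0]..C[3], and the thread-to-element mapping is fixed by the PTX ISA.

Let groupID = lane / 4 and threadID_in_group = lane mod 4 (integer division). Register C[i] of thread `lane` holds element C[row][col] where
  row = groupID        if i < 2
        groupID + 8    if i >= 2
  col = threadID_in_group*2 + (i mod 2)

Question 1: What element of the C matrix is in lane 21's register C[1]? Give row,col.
lane 21: G=5 (21/4), T=1 (21%4)
i=1: r=5+0=5, c=1*2+1=3

5,3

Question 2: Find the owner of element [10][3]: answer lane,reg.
r=10⇒gr=2,Rb=1  c=3⇒th=1,odd=1
L=2*4+1=9  i=1*2+1=3

9,3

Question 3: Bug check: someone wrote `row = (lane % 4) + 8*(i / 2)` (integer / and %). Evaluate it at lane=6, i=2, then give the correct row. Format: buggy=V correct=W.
`(lane % 4) + 8*(i / 2)`[6,2]→10
6: G=1,T=2
[2] (1+8,2*2+0) = (9,4)
row: 10 vs 9

buggy=10 correct=9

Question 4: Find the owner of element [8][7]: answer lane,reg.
r=8⇒gr=0,Rb=1  c=7⇒th=3,odd=1
L=0*4+3=3  i=1*2+1=3

3,3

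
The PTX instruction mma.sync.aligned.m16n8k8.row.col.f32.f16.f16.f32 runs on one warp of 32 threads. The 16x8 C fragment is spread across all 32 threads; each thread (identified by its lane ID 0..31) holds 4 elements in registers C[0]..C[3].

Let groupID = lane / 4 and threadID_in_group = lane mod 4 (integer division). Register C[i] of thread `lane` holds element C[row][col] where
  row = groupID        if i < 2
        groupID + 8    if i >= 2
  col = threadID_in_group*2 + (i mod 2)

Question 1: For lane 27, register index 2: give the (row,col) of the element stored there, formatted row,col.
L=27=>grp=27>>2=6, tig=27&3=3
[2]=>row 6+8=14  col 3·2+0=6

14,6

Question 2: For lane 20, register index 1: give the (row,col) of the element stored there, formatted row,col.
20: g=5,t=0
[1] (5+0,0*2+1) = (5,1)

5,1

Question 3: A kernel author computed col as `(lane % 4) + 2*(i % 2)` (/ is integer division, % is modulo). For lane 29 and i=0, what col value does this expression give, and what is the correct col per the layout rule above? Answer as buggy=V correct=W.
buggy=1 correct=2

`(lane % 4) + 2*(i % 2)`[29,0]=>1
lane 29=>29/4=7, 29 mod 4=1
i=0  r:7+0=>7  c:2·1+0=>2
col: 1 vs 2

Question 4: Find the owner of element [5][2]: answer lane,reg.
r: 5->gid=5,r8=0  c: 2->tid=1,i&1=0
L=5*4+1=21  i=0*2+0=0

21,0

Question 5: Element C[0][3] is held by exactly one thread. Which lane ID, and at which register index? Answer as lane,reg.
1,1

r=0→G=0,rhi=0  c=3→T=1,p=1
L=0*4+1=1  i=0*2+1=1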